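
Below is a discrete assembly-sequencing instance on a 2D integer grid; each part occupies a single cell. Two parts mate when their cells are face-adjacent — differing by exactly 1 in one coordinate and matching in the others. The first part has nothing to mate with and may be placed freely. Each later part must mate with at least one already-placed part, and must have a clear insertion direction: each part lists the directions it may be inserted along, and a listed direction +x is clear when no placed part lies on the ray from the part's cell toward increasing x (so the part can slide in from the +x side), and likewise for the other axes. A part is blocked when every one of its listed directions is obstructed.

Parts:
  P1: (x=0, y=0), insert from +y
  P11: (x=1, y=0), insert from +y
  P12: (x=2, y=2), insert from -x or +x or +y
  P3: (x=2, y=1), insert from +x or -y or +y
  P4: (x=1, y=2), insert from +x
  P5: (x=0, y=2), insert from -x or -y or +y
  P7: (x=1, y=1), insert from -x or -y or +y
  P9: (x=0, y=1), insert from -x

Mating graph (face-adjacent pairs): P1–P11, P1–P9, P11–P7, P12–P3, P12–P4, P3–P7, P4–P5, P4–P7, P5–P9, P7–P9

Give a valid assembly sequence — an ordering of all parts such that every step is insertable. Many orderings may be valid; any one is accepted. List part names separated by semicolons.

P1; P9; P5; P11; P7; P3; P4; P12

1. P1@(0, 0) [+y clear] — {P1}
2. P9@(0, 1) [-x clear] — {P1, P9}
3. P5@(0, 2) [-x clear] — {P1, P5, P9}
4. P11@(1, 0) [+y clear] — {P1, P11, P5, P9}
5. P7@(1, 1) [+y clear] — {P1, P11, P5, P7, P9}
6. P3@(2, 1) [+x clear] — {P1, P11, P3, P5, P7, P9}
7. P4@(1, 2) [+x clear] — {P1, P11, P3, P4, P5, P7, P9}
8. P12@(2, 2) [+x clear] — {P1, P11, P12, P3, P4, P5, P7, P9}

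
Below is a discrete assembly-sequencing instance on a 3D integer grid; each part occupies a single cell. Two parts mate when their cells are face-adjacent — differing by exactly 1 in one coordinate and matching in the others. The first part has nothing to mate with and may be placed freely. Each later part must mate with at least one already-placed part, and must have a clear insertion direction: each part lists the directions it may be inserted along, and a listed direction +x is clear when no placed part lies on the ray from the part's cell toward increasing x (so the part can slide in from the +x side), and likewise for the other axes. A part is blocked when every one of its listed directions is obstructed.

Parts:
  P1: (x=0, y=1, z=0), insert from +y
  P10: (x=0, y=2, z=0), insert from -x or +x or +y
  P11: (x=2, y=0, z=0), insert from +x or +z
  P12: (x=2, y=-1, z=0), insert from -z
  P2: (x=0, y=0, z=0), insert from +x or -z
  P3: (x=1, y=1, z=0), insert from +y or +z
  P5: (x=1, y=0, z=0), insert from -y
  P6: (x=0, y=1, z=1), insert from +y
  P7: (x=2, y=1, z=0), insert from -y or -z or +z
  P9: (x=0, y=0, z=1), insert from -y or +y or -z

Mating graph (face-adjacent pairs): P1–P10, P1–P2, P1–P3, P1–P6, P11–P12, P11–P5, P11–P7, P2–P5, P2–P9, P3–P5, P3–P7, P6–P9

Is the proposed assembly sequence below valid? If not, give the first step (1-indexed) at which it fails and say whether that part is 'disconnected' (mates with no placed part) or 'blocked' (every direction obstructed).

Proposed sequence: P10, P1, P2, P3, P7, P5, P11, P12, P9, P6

Invalid at step 2 (blocked)

1. P10@(0, 2, 0) [-x clear] — {P10}
2. P1@(0, 1, 0) — +y all obstructed ⇒ blocked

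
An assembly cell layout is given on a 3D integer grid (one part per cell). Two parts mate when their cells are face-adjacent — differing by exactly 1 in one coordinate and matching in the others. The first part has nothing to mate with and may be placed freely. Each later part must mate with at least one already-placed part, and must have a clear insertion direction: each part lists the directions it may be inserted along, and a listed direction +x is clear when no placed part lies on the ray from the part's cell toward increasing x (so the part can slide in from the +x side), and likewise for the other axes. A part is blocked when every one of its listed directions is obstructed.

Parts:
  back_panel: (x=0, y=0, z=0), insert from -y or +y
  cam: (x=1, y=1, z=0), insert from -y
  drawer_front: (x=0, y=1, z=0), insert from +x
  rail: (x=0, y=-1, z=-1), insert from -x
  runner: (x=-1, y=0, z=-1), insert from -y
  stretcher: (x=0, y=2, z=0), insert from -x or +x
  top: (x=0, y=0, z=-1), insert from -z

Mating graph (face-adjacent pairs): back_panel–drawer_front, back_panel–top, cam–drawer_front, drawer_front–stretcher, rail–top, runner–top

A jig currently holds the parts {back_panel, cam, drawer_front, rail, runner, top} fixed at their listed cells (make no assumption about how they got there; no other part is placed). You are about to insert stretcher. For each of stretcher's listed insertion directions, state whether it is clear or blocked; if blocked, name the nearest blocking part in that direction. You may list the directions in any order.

+x: clear; -x: clear

-x: ray from stretcher(0, 2, 0) has no placed part ⇒ clear
+x: ray from stretcher(0, 2, 0) has no placed part ⇒ clear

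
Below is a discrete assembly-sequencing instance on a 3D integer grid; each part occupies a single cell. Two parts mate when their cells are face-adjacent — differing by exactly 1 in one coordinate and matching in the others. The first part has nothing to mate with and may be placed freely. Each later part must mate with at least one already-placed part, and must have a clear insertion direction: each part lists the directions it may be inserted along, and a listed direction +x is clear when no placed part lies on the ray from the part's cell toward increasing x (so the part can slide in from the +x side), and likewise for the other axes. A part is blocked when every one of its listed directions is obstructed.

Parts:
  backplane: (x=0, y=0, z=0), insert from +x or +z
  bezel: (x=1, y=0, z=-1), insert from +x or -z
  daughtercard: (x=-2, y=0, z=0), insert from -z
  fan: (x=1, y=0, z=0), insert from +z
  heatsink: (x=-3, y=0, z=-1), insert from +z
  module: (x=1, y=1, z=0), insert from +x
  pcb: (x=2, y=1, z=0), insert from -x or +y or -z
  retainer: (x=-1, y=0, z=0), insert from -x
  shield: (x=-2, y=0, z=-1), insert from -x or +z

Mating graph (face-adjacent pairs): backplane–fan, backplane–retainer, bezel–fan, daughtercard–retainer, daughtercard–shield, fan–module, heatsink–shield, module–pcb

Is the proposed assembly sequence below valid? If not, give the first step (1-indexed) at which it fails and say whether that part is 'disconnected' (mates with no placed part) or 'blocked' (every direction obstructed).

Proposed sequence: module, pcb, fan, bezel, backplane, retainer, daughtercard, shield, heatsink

1. module@(1, 1, 0) [+x clear] — {module}
2. pcb@(2, 1, 0) [+y clear] — {module, pcb}
3. fan@(1, 0, 0) [+z clear] — {fan, module, pcb}
4. bezel@(1, 0, -1) [+x clear] — {bezel, fan, module, pcb}
5. backplane@(0, 0, 0) [+z clear] — {backplane, bezel, fan, module, pcb}
6. retainer@(-1, 0, 0) [-x clear] — {backplane, bezel, fan, module, pcb, retainer}
7. daughtercard@(-2, 0, 0) [-z clear] — {backplane, bezel, daughtercard, fan, module, pcb, retainer}
8. shield@(-2, 0, -1) [-x clear] — {backplane, bezel, daughtercard, fan, module, pcb, retainer, shield}
9. heatsink@(-3, 0, -1) [+z clear] — {backplane, bezel, daughtercard, fan, heatsink, module, pcb, retainer, shield}

Valid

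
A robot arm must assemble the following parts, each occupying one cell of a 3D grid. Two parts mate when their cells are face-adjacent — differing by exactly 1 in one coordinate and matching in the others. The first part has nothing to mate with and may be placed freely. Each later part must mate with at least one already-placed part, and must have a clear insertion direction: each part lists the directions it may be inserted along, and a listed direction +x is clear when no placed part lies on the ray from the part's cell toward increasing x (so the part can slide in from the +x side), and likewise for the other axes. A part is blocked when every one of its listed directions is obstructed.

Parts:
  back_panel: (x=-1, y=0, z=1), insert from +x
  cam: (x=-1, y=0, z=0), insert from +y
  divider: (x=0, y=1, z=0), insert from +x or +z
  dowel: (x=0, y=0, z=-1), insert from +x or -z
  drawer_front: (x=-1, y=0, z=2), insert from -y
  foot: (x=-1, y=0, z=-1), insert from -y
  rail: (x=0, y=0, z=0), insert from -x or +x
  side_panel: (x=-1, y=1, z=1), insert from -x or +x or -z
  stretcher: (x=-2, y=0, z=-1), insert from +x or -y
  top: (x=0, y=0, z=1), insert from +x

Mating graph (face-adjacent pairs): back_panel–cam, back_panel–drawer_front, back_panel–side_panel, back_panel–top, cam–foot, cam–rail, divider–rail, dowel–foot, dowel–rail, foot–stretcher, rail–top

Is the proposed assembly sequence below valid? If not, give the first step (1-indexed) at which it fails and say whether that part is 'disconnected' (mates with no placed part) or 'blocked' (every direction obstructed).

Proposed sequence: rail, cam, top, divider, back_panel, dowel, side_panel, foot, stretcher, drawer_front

1. rail@(0, 0, 0) [-x clear] — {rail}
2. cam@(-1, 0, 0) [+y clear] — {cam, rail}
3. top@(0, 0, 1) [+x clear] — {cam, rail, top}
4. divider@(0, 1, 0) [+x clear] — {cam, divider, rail, top}
5. back_panel@(-1, 0, 1) — +x all obstructed ⇒ blocked

Invalid at step 5 (blocked)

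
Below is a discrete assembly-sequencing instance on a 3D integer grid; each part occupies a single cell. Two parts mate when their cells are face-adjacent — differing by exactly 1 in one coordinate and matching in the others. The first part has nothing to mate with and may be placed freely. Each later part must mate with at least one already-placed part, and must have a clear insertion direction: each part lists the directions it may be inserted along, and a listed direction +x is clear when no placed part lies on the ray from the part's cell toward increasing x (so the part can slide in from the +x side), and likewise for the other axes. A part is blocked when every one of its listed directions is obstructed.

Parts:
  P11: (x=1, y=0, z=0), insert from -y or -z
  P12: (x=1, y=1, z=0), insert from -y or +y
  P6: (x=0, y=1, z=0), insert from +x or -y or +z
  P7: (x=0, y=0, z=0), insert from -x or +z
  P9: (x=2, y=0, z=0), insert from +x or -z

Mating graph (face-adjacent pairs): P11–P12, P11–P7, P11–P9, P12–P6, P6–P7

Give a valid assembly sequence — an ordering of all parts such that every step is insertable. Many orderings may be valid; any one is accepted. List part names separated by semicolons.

P12; P6; P7; P11; P9

1. P12@(1, 1, 0) [-y clear] — {P12}
2. P6@(0, 1, 0) [-y clear] — {P12, P6}
3. P7@(0, 0, 0) [-x clear] — {P12, P6, P7}
4. P11@(1, 0, 0) [-y clear] — {P11, P12, P6, P7}
5. P9@(2, 0, 0) [+x clear] — {P11, P12, P6, P7, P9}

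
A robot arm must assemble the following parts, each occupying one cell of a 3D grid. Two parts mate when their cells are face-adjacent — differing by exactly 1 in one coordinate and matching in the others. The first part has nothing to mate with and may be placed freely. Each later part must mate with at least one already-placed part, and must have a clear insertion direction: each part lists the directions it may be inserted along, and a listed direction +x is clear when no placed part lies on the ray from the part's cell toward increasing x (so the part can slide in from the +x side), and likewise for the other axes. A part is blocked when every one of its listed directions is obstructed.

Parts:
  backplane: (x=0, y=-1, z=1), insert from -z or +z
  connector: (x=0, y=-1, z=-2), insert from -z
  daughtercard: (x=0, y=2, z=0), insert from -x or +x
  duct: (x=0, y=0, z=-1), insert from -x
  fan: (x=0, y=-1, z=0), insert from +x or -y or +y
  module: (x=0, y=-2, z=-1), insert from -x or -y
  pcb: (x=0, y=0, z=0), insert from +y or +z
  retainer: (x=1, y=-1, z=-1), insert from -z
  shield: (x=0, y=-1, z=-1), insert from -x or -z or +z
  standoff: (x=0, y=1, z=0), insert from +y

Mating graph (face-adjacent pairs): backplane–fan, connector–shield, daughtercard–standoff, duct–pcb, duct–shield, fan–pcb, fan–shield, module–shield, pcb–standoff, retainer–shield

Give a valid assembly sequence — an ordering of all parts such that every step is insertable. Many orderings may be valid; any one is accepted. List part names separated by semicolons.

shield; module; fan; backplane; duct; retainer; connector; pcb; standoff; daughtercard

1. shield@(0, -1, -1) [-x clear] — {shield}
2. module@(0, -2, -1) [-x clear] — {module, shield}
3. fan@(0, -1, 0) [+x clear] — {fan, module, shield}
4. backplane@(0, -1, 1) [+z clear] — {backplane, fan, module, shield}
5. duct@(0, 0, -1) [-x clear] — {backplane, duct, fan, module, shield}
6. retainer@(1, -1, -1) [-z clear] — {backplane, duct, fan, module, retainer, shield}
7. connector@(0, -1, -2) [-z clear] — {backplane, connector, duct, fan, module, retainer, shield}
8. pcb@(0, 0, 0) [+y clear] — {backplane, connector, duct, fan, module, pcb, retainer, shield}
9. standoff@(0, 1, 0) [+y clear] — {backplane, connector, duct, fan, module, pcb, retainer, shield, standoff}
10. daughtercard@(0, 2, 0) [-x clear] — {backplane, connector, daughtercard, duct, fan, module, pcb, retainer, shield, standoff}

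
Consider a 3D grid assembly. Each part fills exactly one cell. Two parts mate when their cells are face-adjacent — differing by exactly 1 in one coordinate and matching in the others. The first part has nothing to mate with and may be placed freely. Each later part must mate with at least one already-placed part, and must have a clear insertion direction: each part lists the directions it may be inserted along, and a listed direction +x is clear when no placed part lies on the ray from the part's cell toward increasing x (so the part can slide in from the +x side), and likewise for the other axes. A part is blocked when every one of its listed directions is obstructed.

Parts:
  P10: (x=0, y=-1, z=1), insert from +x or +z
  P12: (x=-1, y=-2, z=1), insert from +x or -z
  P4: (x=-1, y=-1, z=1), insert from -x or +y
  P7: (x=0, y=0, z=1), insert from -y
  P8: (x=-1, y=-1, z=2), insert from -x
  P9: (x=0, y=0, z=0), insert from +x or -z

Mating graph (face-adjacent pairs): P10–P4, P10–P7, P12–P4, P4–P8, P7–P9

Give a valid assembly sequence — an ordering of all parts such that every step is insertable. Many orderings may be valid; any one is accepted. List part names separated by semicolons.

P7; P9; P10; P4; P8; P12

1. P7@(0, 0, 1) [-y clear] — {P7}
2. P9@(0, 0, 0) [+x clear] — {P7, P9}
3. P10@(0, -1, 1) [+x clear] — {P10, P7, P9}
4. P4@(-1, -1, 1) [-x clear] — {P10, P4, P7, P9}
5. P8@(-1, -1, 2) [-x clear] — {P10, P4, P7, P8, P9}
6. P12@(-1, -2, 1) [+x clear] — {P10, P12, P4, P7, P8, P9}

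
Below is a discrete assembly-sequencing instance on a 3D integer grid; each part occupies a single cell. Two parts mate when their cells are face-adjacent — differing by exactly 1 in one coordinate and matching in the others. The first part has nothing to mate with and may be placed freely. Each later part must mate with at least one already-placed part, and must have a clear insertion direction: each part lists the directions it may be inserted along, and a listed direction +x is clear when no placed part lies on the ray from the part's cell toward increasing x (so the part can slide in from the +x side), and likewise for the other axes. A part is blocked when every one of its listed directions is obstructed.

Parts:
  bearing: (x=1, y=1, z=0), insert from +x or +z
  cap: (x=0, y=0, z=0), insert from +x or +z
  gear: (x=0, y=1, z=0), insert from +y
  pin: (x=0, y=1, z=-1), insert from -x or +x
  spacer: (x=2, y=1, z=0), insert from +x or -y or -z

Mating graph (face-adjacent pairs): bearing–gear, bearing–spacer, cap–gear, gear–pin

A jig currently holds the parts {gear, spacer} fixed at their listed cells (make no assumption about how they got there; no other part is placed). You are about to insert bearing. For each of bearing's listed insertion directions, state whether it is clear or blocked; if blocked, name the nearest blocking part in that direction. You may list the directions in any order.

+x: nearest on ray is spacer@(2, 1, 0) ⇒ blocked
+z: ray from bearing(1, 1, 0) has no placed part ⇒ clear

+x: blocked by spacer; +z: clear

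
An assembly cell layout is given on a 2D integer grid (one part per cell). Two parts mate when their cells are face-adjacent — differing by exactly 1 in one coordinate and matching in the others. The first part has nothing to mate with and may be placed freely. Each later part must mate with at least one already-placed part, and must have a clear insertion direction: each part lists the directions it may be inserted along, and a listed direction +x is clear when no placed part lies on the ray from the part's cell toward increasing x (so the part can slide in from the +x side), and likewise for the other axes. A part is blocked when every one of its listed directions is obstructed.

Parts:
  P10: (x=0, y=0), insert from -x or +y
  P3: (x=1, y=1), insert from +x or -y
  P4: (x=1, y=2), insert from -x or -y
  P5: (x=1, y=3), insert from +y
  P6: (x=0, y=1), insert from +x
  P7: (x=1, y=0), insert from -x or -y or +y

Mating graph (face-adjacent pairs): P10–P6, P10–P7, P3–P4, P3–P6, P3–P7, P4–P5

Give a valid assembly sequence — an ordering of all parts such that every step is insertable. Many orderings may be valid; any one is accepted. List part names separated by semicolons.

P6; P3; P4; P5; P7; P10

1. P6@(0, 1) [+x clear] — {P6}
2. P3@(1, 1) [+x clear] — {P3, P6}
3. P4@(1, 2) [-x clear] — {P3, P4, P6}
4. P5@(1, 3) [+y clear] — {P3, P4, P5, P6}
5. P7@(1, 0) [-x clear] — {P3, P4, P5, P6, P7}
6. P10@(0, 0) [-x clear] — {P10, P3, P4, P5, P6, P7}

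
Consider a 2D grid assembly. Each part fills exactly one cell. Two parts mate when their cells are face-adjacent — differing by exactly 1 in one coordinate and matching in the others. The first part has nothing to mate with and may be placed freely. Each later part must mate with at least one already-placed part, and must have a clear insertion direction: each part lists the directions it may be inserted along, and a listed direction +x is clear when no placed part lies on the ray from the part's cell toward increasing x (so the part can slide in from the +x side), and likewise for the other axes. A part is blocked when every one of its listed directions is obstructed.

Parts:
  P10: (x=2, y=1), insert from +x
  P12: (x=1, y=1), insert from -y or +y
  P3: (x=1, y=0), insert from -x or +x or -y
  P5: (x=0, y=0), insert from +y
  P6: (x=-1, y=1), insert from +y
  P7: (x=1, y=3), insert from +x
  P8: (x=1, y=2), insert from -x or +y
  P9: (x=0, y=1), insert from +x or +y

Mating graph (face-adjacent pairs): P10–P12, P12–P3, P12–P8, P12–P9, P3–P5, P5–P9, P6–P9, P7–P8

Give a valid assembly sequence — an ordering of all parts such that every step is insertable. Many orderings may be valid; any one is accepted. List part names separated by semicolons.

1. P3@(1, 0) [-x clear] — {P3}
2. P12@(1, 1) [+y clear] — {P12, P3}
3. P5@(0, 0) [+y clear] — {P12, P3, P5}
4. P10@(2, 1) [+x clear] — {P10, P12, P3, P5}
5. P9@(0, 1) [+y clear] — {P10, P12, P3, P5, P9}
6. P6@(-1, 1) [+y clear] — {P10, P12, P3, P5, P6, P9}
7. P8@(1, 2) [-x clear] — {P10, P12, P3, P5, P6, P8, P9}
8. P7@(1, 3) [+x clear] — {P10, P12, P3, P5, P6, P7, P8, P9}

P3; P12; P5; P10; P9; P6; P8; P7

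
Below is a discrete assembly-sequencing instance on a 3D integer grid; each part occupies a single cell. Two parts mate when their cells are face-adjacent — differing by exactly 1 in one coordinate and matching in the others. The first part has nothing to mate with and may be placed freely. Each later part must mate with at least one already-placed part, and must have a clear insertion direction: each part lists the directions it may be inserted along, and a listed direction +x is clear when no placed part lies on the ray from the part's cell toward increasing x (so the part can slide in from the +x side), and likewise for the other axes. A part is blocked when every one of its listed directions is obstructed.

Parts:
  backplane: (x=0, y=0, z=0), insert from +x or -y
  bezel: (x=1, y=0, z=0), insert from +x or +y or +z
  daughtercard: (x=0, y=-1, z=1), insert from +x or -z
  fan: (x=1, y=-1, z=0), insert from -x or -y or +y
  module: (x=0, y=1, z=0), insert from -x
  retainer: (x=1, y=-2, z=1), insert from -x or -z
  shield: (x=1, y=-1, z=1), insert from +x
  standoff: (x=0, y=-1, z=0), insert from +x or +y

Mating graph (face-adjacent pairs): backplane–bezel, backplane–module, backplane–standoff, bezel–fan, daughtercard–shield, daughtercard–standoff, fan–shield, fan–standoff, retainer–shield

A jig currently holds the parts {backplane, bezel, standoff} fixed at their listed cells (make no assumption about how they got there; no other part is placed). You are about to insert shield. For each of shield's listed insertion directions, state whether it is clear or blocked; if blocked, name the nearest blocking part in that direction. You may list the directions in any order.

+x: clear

+x: ray from shield(1, -1, 1) has no placed part ⇒ clear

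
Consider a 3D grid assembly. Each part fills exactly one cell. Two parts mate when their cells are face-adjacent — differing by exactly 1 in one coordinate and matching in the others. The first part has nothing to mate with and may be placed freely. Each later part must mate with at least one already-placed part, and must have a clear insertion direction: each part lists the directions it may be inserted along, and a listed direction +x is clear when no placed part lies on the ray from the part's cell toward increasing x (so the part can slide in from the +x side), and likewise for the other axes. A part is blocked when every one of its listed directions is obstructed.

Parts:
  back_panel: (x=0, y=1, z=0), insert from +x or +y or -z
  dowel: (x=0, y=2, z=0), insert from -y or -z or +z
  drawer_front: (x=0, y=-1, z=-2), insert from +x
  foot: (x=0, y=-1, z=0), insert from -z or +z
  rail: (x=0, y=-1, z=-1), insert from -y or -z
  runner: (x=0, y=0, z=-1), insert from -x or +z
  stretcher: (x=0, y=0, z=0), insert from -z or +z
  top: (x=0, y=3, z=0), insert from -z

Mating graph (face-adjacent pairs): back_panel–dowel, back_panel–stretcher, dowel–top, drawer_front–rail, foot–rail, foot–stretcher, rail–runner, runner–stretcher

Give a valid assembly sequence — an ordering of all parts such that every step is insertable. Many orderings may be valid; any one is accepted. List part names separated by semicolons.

1. rail@(0, -1, -1) [-y clear] — {rail}
2. runner@(0, 0, -1) [-x clear] — {rail, runner}
3. stretcher@(0, 0, 0) [+z clear] — {rail, runner, stretcher}
4. back_panel@(0, 1, 0) [+x clear] — {back_panel, rail, runner, stretcher}
5. dowel@(0, 2, 0) [-z clear] — {back_panel, dowel, rail, runner, stretcher}
6. top@(0, 3, 0) [-z clear] — {back_panel, dowel, rail, runner, stretcher, top}
7. foot@(0, -1, 0) [+z clear] — {back_panel, dowel, foot, rail, runner, stretcher, top}
8. drawer_front@(0, -1, -2) [+x clear] — {back_panel, dowel, drawer_front, foot, rail, runner, stretcher, top}

rail; runner; stretcher; back_panel; dowel; top; foot; drawer_front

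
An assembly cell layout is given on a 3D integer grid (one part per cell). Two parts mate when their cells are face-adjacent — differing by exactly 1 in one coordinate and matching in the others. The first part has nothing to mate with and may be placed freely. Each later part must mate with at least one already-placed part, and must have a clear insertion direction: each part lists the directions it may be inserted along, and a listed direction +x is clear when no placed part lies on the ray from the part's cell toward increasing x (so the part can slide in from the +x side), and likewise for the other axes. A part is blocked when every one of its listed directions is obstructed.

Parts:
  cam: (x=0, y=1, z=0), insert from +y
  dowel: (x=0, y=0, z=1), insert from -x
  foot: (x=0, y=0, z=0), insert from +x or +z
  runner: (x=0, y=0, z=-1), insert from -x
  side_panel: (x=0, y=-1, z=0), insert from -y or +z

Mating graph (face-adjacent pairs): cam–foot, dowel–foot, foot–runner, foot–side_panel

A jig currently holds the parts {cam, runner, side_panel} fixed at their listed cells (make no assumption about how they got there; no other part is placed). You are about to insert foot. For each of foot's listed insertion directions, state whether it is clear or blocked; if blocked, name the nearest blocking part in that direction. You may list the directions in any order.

+x: clear; +z: clear

+x: ray from foot(0, 0, 0) has no placed part ⇒ clear
+z: ray from foot(0, 0, 0) has no placed part ⇒ clear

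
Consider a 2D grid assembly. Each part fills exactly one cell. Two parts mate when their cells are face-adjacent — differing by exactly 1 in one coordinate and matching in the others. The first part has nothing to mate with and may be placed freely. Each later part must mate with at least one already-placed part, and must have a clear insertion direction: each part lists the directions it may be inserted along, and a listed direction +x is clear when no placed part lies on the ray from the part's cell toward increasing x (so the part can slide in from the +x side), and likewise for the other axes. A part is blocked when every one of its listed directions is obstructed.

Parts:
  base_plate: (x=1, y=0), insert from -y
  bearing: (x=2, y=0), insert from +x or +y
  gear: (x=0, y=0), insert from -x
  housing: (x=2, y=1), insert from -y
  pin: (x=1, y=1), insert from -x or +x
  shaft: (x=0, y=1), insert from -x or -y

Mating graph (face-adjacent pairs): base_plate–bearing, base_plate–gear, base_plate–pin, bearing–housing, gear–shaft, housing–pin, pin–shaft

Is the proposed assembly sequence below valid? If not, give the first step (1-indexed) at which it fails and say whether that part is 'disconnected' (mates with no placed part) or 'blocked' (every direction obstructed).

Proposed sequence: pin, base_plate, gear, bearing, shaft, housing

1. pin@(1, 1) [-x clear] — {pin}
2. base_plate@(1, 0) [-y clear] — {base_plate, pin}
3. gear@(0, 0) [-x clear] — {base_plate, gear, pin}
4. bearing@(2, 0) [+x clear] — {base_plate, bearing, gear, pin}
5. shaft@(0, 1) [-x clear] — {base_plate, bearing, gear, pin, shaft}
6. housing@(2, 1) — -y all obstructed ⇒ blocked

Invalid at step 6 (blocked)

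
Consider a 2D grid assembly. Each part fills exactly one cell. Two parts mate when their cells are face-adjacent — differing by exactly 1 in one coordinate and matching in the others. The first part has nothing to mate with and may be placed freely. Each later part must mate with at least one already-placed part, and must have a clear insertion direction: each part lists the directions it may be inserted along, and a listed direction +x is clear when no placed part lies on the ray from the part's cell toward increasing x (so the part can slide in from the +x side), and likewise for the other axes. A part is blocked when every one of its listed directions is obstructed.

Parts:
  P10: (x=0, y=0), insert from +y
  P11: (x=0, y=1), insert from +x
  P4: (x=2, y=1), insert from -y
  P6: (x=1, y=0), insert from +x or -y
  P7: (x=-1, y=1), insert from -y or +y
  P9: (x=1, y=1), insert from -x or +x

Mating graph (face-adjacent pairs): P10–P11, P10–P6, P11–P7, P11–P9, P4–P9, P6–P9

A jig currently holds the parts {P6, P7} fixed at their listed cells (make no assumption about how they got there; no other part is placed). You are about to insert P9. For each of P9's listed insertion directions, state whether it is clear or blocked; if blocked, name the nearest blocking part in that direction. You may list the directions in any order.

+x: clear; -x: blocked by P7

-x: nearest on ray is P7@(-1, 1) ⇒ blocked
+x: ray from P9(1, 1) has no placed part ⇒ clear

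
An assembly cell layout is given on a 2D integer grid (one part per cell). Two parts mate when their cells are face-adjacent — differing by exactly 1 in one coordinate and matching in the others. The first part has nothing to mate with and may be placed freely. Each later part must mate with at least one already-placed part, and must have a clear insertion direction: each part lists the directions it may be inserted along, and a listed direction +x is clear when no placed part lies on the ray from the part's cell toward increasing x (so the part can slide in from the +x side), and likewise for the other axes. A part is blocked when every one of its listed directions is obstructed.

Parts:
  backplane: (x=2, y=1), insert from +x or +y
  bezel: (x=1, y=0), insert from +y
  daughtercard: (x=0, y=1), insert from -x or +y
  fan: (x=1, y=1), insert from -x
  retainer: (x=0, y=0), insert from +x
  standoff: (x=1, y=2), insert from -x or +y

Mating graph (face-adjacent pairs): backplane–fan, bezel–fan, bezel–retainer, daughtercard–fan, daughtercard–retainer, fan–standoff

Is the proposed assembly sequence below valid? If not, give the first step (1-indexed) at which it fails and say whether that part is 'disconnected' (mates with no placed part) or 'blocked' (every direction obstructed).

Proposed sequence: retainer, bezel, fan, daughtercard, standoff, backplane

1. retainer@(0, 0) [+x clear] — {retainer}
2. bezel@(1, 0) [+y clear] — {bezel, retainer}
3. fan@(1, 1) [-x clear] — {bezel, fan, retainer}
4. daughtercard@(0, 1) [-x clear] — {bezel, daughtercard, fan, retainer}
5. standoff@(1, 2) [-x clear] — {bezel, daughtercard, fan, retainer, standoff}
6. backplane@(2, 1) [+x clear] — {backplane, bezel, daughtercard, fan, retainer, standoff}

Valid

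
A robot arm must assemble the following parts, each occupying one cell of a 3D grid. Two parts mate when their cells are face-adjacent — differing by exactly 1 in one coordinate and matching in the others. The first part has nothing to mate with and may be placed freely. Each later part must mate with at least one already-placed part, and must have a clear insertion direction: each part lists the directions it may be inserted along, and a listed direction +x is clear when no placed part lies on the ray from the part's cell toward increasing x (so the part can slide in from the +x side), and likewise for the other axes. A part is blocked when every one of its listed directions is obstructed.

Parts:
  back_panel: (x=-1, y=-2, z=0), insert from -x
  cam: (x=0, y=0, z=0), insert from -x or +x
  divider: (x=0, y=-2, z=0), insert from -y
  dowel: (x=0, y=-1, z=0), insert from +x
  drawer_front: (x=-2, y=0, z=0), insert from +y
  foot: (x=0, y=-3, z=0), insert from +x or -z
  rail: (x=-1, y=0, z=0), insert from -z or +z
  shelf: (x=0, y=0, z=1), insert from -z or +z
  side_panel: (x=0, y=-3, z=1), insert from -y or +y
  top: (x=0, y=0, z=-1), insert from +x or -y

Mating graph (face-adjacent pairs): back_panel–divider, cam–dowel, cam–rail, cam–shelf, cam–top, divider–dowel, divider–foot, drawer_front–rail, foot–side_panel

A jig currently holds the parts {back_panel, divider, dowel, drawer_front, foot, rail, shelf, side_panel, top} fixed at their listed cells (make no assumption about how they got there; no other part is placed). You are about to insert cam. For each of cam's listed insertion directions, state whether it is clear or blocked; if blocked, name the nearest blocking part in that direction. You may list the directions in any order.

-x: nearest on ray is rail@(-1, 0, 0) ⇒ blocked
+x: ray from cam(0, 0, 0) has no placed part ⇒ clear

+x: clear; -x: blocked by rail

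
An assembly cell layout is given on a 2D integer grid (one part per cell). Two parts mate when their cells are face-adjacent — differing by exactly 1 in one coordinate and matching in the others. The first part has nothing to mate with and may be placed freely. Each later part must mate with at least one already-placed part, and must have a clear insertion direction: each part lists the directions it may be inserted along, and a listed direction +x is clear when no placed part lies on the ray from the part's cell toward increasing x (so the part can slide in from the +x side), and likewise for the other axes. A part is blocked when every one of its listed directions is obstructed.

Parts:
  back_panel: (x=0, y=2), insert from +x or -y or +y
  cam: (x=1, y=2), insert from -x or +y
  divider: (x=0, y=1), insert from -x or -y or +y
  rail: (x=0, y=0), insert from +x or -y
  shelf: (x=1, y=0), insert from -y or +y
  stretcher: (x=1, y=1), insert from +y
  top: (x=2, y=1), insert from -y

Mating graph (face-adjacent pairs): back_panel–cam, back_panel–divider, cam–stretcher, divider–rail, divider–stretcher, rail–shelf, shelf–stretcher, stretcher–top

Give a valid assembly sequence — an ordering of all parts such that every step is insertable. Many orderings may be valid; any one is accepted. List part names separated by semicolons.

1. shelf@(1, 0) [-y clear] — {shelf}
2. rail@(0, 0) [-y clear] — {rail, shelf}
3. divider@(0, 1) [-x clear] — {divider, rail, shelf}
4. back_panel@(0, 2) [+x clear] — {back_panel, divider, rail, shelf}
5. stretcher@(1, 1) [+y clear] — {back_panel, divider, rail, shelf, stretcher}
6. cam@(1, 2) [+y clear] — {back_panel, cam, divider, rail, shelf, stretcher}
7. top@(2, 1) [-y clear] — {back_panel, cam, divider, rail, shelf, stretcher, top}

shelf; rail; divider; back_panel; stretcher; cam; top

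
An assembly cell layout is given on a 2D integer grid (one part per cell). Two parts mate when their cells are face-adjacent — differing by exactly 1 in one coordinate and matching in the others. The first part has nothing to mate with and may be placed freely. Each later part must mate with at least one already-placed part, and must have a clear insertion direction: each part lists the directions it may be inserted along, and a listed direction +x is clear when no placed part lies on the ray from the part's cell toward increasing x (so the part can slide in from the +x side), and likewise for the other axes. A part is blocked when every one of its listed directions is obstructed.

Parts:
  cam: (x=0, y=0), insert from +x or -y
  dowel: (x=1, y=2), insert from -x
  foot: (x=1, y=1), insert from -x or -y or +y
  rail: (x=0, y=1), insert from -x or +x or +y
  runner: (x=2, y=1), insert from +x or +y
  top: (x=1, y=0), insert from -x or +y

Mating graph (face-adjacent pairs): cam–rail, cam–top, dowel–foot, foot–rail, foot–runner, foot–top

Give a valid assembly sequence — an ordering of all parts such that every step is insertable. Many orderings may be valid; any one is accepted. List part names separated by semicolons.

1. foot@(1, 1) [-x clear] — {foot}
2. rail@(0, 1) [-x clear] — {foot, rail}
3. top@(1, 0) [-x clear] — {foot, rail, top}
4. cam@(0, 0) [-y clear] — {cam, foot, rail, top}
5. runner@(2, 1) [+x clear] — {cam, foot, rail, runner, top}
6. dowel@(1, 2) [-x clear] — {cam, dowel, foot, rail, runner, top}

foot; rail; top; cam; runner; dowel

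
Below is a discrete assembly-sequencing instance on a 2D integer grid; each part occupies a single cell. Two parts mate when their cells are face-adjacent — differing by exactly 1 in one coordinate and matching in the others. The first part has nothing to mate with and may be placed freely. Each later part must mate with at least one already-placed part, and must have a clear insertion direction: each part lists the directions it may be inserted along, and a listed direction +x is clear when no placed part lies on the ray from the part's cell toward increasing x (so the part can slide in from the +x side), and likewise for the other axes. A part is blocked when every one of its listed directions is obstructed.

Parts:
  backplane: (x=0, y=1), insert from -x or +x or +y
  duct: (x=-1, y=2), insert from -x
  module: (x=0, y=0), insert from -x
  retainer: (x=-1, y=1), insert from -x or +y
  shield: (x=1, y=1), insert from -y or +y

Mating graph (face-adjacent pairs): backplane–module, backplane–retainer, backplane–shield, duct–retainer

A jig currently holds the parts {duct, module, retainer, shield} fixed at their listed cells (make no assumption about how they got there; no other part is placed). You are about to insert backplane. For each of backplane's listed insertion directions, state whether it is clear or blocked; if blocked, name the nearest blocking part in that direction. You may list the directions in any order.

-x: nearest on ray is retainer@(-1, 1) ⇒ blocked
+x: nearest on ray is shield@(1, 1) ⇒ blocked
+y: ray from backplane(0, 1) has no placed part ⇒ clear

+x: blocked by shield; +y: clear; -x: blocked by retainer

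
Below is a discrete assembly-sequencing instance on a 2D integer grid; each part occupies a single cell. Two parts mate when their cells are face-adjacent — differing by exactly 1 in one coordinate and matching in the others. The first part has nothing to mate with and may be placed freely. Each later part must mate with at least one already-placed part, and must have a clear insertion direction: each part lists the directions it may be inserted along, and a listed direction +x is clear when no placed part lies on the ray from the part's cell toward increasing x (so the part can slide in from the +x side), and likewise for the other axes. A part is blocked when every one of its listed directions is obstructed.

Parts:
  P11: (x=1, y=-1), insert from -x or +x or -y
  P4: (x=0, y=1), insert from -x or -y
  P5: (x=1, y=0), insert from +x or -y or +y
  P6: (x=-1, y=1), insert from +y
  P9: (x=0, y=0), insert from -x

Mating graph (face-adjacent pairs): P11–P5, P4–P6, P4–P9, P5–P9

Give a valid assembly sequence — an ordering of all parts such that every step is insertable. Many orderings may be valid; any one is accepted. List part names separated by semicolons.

P11; P5; P9; P4; P6

1. P11@(1, -1) [-x clear] — {P11}
2. P5@(1, 0) [+x clear] — {P11, P5}
3. P9@(0, 0) [-x clear] — {P11, P5, P9}
4. P4@(0, 1) [-x clear] — {P11, P4, P5, P9}
5. P6@(-1, 1) [+y clear] — {P11, P4, P5, P6, P9}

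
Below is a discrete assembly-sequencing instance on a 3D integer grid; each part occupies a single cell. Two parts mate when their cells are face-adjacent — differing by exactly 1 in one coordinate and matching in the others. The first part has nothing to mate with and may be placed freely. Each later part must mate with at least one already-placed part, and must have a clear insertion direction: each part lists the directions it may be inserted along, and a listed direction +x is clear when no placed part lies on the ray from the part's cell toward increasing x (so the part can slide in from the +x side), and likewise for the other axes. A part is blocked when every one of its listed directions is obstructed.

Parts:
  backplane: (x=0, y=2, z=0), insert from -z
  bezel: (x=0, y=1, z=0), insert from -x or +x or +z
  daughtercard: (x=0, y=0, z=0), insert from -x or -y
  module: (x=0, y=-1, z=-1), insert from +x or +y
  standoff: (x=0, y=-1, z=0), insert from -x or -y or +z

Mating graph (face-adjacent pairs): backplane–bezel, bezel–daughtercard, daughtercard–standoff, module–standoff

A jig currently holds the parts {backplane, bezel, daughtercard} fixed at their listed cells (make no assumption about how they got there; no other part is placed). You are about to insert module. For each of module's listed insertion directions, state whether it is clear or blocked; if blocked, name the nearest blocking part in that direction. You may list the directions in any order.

+x: ray from module(0, -1, -1) has no placed part ⇒ clear
+y: ray from module(0, -1, -1) has no placed part ⇒ clear

+x: clear; +y: clear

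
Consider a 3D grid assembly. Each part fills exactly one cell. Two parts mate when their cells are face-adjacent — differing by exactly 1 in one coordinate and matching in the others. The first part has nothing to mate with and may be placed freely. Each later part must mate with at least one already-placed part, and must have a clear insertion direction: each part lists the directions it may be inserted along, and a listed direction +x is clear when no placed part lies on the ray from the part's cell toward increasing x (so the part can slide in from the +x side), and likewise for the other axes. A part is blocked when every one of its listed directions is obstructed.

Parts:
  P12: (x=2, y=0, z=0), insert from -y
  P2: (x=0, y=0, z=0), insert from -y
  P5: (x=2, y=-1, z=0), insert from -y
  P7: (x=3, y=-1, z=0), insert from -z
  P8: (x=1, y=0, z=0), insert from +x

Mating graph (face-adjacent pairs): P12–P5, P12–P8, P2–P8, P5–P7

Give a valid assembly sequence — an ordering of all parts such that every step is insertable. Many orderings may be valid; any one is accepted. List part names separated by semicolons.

P2; P8; P12; P5; P7

1. P2@(0, 0, 0) [-y clear] — {P2}
2. P8@(1, 0, 0) [+x clear] — {P2, P8}
3. P12@(2, 0, 0) [-y clear] — {P12, P2, P8}
4. P5@(2, -1, 0) [-y clear] — {P12, P2, P5, P8}
5. P7@(3, -1, 0) [-z clear] — {P12, P2, P5, P7, P8}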